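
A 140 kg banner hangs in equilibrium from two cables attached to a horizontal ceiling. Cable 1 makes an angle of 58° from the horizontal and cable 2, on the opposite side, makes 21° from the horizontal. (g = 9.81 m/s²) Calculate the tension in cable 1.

Weight W = 140 × 9.81 = 1373 N acts straight down.
Horizontal: T_1 cos 58° = T_2 cos 21°  →  T_2 = 0.5676 T_1.
Vertical: T_1 sin 58° + T_2 sin 21° = 1373.
Substituting the horizontal relation into the vertical equation gives 1.051 T_1 = 1373, so T_1 = 1306 N.

T_1 ≈ 1310 N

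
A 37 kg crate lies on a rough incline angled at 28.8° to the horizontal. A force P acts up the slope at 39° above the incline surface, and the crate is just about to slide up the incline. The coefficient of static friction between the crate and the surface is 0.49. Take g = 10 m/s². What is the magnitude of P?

P ≈ 311 N

On the verge of sliding up the incline, friction equals μN and acts down the slope.
Perpendicular: N + P sin 39° = W cos 28.8° = 324.2 N.
Along incline: P cos 39° = W sin 28.8° + μN  with W sin 28.8° = 178.2 N.
Solving the pair for P and N: P = 310.6 N, N = 128.8 N (and f = μN = 63.11 N).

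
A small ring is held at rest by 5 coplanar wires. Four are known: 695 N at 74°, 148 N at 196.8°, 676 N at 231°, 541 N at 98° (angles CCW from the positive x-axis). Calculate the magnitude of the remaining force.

Sum the known components: ΣF_x = -450.8 N, ΣF_y = 635.7 N.
For equilibrium the remaining force must supply (−ΣF_x, −ΣF_y) = (450.8, -635.7) N.
Magnitude = √((450.8)² + (-635.7)²) = 779.3 N; direction = atan2(-635.7, 450.8) = 305.3°.

F ≈ 779 N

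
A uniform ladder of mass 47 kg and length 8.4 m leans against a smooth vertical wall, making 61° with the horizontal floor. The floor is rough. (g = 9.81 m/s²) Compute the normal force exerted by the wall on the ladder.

N_wall ≈ 128 N

Torques about the foot: N_wall · 8.4 sin 61° = 47×9.81×4.2 cos 61° → N_wall = 127.79 N.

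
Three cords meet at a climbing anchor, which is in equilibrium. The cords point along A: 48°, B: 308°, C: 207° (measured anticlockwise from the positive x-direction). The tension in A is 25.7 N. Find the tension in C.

Resolve: ΣF_x = 25.7 cos 48° + T_B cos 308° + T_C cos 207° = 0.
        ΣF_y = 25.7 sin 48° + T_B sin 308° + T_C sin 207° = 0.
The known terms sum to (17.2, 19.1) N, so 0.6157 T_B − 0.8910 T_C = -17.2 and -0.7880 T_B − 0.4540 T_C = -19.1.
Solving simultaneously: T_B = 9.382 N, T_C = 25.78 N.

T_C ≈ 25.8 N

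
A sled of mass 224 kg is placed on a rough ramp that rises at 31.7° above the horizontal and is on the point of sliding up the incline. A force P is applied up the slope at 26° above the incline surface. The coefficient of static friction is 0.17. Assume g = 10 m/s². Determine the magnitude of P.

P ≈ 1540 N

On the verge of sliding up the incline, friction equals μN and acts down the slope.
Perpendicular: N + P sin 26° = W cos 31.7° = 1906 N.
Along incline: P cos 26° = W sin 31.7° + μN  with W sin 31.7° = 1177 N.
Solving the pair for P and N: P = 1542 N, N = 1230 N (and f = μN = 209.1 N).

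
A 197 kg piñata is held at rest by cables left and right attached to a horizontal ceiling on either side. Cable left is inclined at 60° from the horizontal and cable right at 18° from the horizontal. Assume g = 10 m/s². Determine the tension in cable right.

T_right ≈ 1010 N

Weight W = 197 × 10 = 1970 N acts straight down.
Horizontal: T_left cos 60° = T_right cos 18°  →  T_left = 1.902 T_right.
Vertical: T_left sin 60° + T_right sin 18° = 1970.
Substituting the horizontal relation into the vertical equation gives 1.956 T_right = 1970, so T_right = 1007 N.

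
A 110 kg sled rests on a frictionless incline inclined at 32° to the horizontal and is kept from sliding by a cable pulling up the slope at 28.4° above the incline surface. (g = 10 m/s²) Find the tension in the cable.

T ≈ 663 N

Take axes along and perpendicular to the incline. Weight components: W sin 32° = 582.9 N down-slope, W cos 32° = 932.9 N into the surface.
Along incline: T cos 28.4° = W sin 32° → T = 662.7 N.
Perpendicular: N = W cos 32° − T sin 28.4° = 617.7 N.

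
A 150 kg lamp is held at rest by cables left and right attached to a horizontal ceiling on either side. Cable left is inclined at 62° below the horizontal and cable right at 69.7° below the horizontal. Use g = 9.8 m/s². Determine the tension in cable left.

Weight W = 150 × 9.8 = 1470 N acts straight down.
Horizontal: T_left cos 62° = T_right cos 69.7°  →  T_right = 1.353 T_left.
Vertical: T_left sin 62° + T_right sin 69.7° = 1470.
Substituting the horizontal relation into the vertical equation gives 2.152 T_left = 1470, so T_left = 683.1 N.

T_left ≈ 683 N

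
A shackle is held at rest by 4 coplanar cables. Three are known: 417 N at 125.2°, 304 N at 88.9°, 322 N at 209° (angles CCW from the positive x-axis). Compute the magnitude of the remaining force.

Sum the known components: ΣF_x = -516.2 N, ΣF_y = 488.6 N.
For equilibrium the remaining force must supply (−ΣF_x, −ΣF_y) = (516.2, -488.6) N.
Magnitude = √((516.2)² + (-488.6)²) = 710.7 N; direction = atan2(-488.6, 516.2) = 316.6°.

F ≈ 711 N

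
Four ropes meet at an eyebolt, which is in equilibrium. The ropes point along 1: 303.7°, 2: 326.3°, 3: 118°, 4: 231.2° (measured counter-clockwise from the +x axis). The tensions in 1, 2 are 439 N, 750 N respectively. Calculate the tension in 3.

T_3 ≈ 1270 N

Resolve: ΣF_x = 439 cos 303.7° + 750 cos 326.3° + T_3 cos 118° + T_4 cos 231.2° = 0.
        ΣF_y = 439 sin 303.7° + 750 sin 326.3° + T_3 sin 118° + T_4 sin 231.2° = 0.
The known terms sum to (867.5, -781.4) N, so -0.4695 T_3 − 0.6266 T_4 = -867.5 and 0.8829 T_3 − 0.7793 T_4 = 781.4.
Solving simultaneously: T_3 = 1268 N, T_4 = 434.3 N.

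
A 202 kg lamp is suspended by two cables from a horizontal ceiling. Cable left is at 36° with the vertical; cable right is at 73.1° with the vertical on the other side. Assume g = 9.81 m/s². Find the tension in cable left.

Angles from the horizontal: cable left is 90° − 36° = 54°, cable right is 90° − 73.1° = 16.9°.
Weight W = 202 × 9.81 = 1982 N acts straight down.
Horizontal: T_left cos 54° = T_right cos 16.9°  →  T_right = 0.6143 T_left.
Vertical: T_left sin 54° + T_right sin 16.9° = 1982.
Substituting the horizontal relation into the vertical equation gives 0.9876 T_left = 1982, so T_left = 2007 N.

T_left ≈ 2010 N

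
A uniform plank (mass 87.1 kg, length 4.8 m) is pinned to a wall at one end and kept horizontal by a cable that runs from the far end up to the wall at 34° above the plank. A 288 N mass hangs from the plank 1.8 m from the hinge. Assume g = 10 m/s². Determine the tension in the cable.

Take torques about the hinge: T sin 34° · 4.8 = 87.1×10×2.4 + 288×1.8 = 2608.8 N·m.
So T = 2608.8 / (0.5592 × 4.8) = 971.94 N.

T ≈ 972 N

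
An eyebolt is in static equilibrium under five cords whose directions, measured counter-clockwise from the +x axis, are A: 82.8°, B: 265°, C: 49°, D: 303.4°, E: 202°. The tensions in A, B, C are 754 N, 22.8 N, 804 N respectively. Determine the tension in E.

Resolve: ΣF_x = 754 cos 82.8° + 22.8 cos 265° + 804 cos 49° + T_D cos 303.4° + T_E cos 202° = 0.
        ΣF_y = 754 sin 82.8° + 22.8 sin 265° + 804 sin 49° + T_D sin 303.4° + T_E sin 202° = 0.
The known terms sum to (620, 1332) N, so 0.5505 T_D − 0.9272 T_E = -620 and -0.8348 T_D − 0.3746 T_E = -1332.
Solving simultaneously: T_D = 1023 N, T_E = 1276 N.

T_E ≈ 1280 N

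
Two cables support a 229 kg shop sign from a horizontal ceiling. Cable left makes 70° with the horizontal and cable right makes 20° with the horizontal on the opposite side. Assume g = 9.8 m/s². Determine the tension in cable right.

T_right ≈ 768 N

Weight W = 229 × 9.8 = 2244 N acts straight down.
Horizontal: T_left cos 70° = T_right cos 20°  →  T_left = 2.747 T_right.
Vertical: T_left sin 70° + T_right sin 20° = 2244.
Substituting the horizontal relation into the vertical equation gives 2.924 T_right = 2244, so T_right = 767.6 N.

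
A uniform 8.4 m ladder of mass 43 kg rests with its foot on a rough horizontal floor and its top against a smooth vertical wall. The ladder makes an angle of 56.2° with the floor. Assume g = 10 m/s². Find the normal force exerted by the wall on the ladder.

Torques about the foot: N_wall · 8.4 sin 56.2° = 43×10×4.2 cos 56.2° → N_wall = 143.93 N.

N_wall ≈ 144 N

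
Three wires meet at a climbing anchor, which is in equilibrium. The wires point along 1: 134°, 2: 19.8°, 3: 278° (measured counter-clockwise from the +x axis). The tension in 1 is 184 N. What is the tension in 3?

T_3 ≈ 171 N

Resolve: ΣF_x = 184 cos 134° + T_2 cos 19.8° + T_3 cos 278° = 0.
        ΣF_y = 184 sin 134° + T_2 sin 19.8° + T_3 sin 278° = 0.
The known terms sum to (-127.8, 132.4) N, so 0.9409 T_2 + 0.1392 T_3 = 127.8 and 0.3387 T_2 − 0.9903 T_3 = -132.4.
Solving simultaneously: T_2 = 110.5 N, T_3 = 171.5 N.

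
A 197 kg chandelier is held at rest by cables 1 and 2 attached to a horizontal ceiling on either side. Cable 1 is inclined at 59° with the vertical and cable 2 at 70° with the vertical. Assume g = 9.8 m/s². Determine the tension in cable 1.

Angles from the horizontal: cable 1 is 90° − 59° = 31°, cable 2 is 90° − 70° = 20°.
Weight W = 197 × 9.8 = 1931 N acts straight down.
Horizontal: T_1 cos 31° = T_2 cos 20°  →  T_2 = 0.9122 T_1.
Vertical: T_1 sin 31° + T_2 sin 20° = 1931.
Substituting the horizontal relation into the vertical equation gives 0.827 T_1 = 1931, so T_1 = 2334 N.

T_1 ≈ 2330 N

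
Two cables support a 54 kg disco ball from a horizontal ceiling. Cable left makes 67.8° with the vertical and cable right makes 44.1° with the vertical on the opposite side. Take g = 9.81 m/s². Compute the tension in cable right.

Angles from the horizontal: cable left is 90° − 67.8° = 22.2°, cable right is 90° − 44.1° = 45.9°.
Weight W = 54 × 9.81 = 529.7 N acts straight down.
Horizontal: T_left cos 22.2° = T_right cos 45.9°  →  T_left = 0.7516 T_right.
Vertical: T_left sin 22.2° + T_right sin 45.9° = 529.7.
Substituting the horizontal relation into the vertical equation gives 1.002 T_right = 529.7, so T_right = 528.6 N.

T_right ≈ 529 N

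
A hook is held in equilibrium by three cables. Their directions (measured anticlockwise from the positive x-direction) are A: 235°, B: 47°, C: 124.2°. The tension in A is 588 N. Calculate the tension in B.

T_B ≈ 564 N

Resolve: ΣF_x = 588 cos 235° + T_B cos 47° + T_C cos 124.2° = 0.
        ΣF_y = 588 sin 235° + T_B sin 47° + T_C sin 124.2° = 0.
The known terms sum to (-337.3, -481.7) N, so 0.6820 T_B − 0.5621 T_C = 337.3 and 0.7314 T_B + 0.8271 T_C = 481.7.
Solving simultaneously: T_B = 563.7 N, T_C = 83.92 N.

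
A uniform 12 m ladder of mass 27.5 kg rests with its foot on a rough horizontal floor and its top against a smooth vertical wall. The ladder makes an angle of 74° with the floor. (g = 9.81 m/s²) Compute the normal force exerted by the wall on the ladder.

Torques about the foot: N_wall · 12 sin 74° = 27.5×9.81×6 cos 74° → N_wall = 38.678 N.

N_wall ≈ 38.7 N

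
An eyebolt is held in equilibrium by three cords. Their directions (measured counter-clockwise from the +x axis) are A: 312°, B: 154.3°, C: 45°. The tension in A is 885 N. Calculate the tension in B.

T_B ≈ 936 N

Resolve: ΣF_x = 885 cos 312° + T_B cos 154.3° + T_C cos 45° = 0.
        ΣF_y = 885 sin 312° + T_B sin 154.3° + T_C sin 45° = 0.
The known terms sum to (592.2, -657.7) N, so -0.9011 T_B + 0.7071 T_C = -592.2 and 0.4337 T_B + 0.7071 T_C = 657.7.
Solving simultaneously: T_B = 936.4 N, T_C = 355.8 N.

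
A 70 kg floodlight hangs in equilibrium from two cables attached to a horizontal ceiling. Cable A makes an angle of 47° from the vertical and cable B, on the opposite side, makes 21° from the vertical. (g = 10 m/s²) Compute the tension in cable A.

Angles from the horizontal: cable A is 90° − 47° = 43°, cable B is 90° − 21° = 69°.
Weight W = 70 × 10 = 700 N acts straight down.
Horizontal: T_A cos 43° = T_B cos 69°  →  T_B = 2.041 T_A.
Vertical: T_A sin 43° + T_B sin 69° = 700.
Substituting the horizontal relation into the vertical equation gives 2.587 T_A = 700, so T_A = 270.6 N.

T_A ≈ 271 N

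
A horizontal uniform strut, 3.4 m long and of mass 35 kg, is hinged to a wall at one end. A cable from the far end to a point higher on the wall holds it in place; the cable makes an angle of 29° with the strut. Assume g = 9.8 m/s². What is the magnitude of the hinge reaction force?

|H| ≈ 354 N

Take torques about the hinge: T sin 29° · 3.4 = 35×9.8×1.7 = 583.1 N·m.
So T = 583.1 / (0.4848 × 3.4) = 353.75 N.
ΣF_x = 0: H_x = T cos 29° = 309.39 N.
ΣF_y = 0: H_y = (35×9.8) − T sin 29° = 343 − 171.5 = 171.5 N.
|H| = √(H_x² + H_y²) = √((309.39)² + (171.5)²) = 353.75 N.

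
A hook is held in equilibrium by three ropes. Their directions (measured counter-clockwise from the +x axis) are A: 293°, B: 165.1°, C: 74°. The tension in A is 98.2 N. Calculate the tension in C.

Resolve: ΣF_x = 98.2 cos 293° + T_B cos 165.1° + T_C cos 74° = 0.
        ΣF_y = 98.2 sin 293° + T_B sin 165.1° + T_C sin 74° = 0.
The known terms sum to (38.37, -90.39) N, so -0.9664 T_B + 0.2756 T_C = -38.37 and 0.2571 T_B + 0.9613 T_C = 90.39.
Solving simultaneously: T_B = 61.81 N, T_C = 77.50 N.

T_C ≈ 77.5 N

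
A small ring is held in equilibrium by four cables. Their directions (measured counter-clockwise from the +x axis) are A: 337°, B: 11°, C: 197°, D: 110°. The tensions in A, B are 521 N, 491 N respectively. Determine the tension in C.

Resolve: ΣF_x = 521 cos 337° + 491 cos 11° + T_C cos 197° + T_D cos 110° = 0.
        ΣF_y = 521 sin 337° + 491 sin 11° + T_C sin 197° + T_D sin 110° = 0.
The known terms sum to (961.6, -109.9) N, so -0.9563 T_C − 0.3420 T_D = -961.6 and -0.2924 T_C + 0.9397 T_D = 109.9.
Solving simultaneously: T_C = 867.2 N, T_D = 386.7 N.

T_C ≈ 867 N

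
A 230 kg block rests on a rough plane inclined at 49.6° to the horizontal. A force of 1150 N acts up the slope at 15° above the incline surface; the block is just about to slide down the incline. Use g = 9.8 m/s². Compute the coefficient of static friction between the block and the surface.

On the verge of sliding down the incline, friction is at its maximum μN and acts up the slope.
Perpendicular to incline: N = W cos 49.6° − P sin 15° = 1461 − 297.6 = 1163 N.
Along incline: P cos 15° + μN = W sin 49.6° → μ = (W sin 49.6° − P cos 15°) / N = 0.5207.

μ ≈ 0.521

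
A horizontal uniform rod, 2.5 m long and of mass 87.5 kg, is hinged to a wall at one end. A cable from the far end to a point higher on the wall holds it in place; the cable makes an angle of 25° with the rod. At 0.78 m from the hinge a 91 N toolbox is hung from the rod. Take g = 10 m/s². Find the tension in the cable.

Take torques about the hinge: T sin 25° · 2.5 = 87.5×10×1.25 + 91×0.78 = 1164.7 N·m.
So T = 1164.7 / (0.4226 × 2.5) = 1102.4 N.

T ≈ 1100 N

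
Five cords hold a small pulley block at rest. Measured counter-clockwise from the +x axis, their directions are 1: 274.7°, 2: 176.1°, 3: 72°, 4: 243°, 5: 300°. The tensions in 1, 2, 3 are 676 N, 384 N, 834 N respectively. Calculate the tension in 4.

Resolve: ΣF_x = 676 cos 274.7° + 384 cos 176.1° + 834 cos 72° + T_4 cos 243° + T_5 cos 300° = 0.
        ΣF_y = 676 sin 274.7° + 384 sin 176.1° + 834 sin 72° + T_4 sin 243° + T_5 sin 300° = 0.
The known terms sum to (-70, 145.6) N, so -0.4540 T_4 + 0.5000 T_5 = 70 and -0.8910 T_4 − 0.8660 T_5 = -145.6.
Solving simultaneously: T_4 = 14.50 N, T_5 = 153.2 N.

T_4 ≈ 14.5 N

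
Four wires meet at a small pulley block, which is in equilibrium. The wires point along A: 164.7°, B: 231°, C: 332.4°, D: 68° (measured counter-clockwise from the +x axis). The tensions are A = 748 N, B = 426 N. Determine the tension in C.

T_C ≈ 872 N

Resolve: ΣF_x = 748 cos 164.7° + 426 cos 231° + T_C cos 332.4° + T_D cos 68° = 0.
        ΣF_y = 748 sin 164.7° + 426 sin 231° + T_C sin 332.4° + T_D sin 68° = 0.
The known terms sum to (-989.6, -133.7) N, so 0.8862 T_C + 0.3746 T_D = 989.6 and -0.4633 T_C + 0.9272 T_D = 133.7.
Solving simultaneously: T_C = 871.6 N, T_D = 579.7 N.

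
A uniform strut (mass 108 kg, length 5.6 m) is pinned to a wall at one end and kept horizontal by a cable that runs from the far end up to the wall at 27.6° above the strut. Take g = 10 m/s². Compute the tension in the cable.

T ≈ 1170 N

Take torques about the hinge: T sin 27.6° · 5.6 = 108×10×2.8 = 3024 N·m.
So T = 3024 / (0.4633 × 5.6) = 1165.6 N.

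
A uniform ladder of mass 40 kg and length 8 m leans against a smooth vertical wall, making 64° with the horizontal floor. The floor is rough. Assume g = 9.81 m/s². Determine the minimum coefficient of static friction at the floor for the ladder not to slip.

μ_min ≈ 0.244

ΣF_y = 0: N_floor = 40×9.81 = 392.4 N.
Torques about the foot: N_wall · 8 sin 64° = 40×9.81×4 cos 64° → N_wall = 95.693 N.
ΣF_x = 0: f_floor = N_wall = 95.693 N.
μ_min = f_floor / N_floor = 95.693 / 392.4 = 0.2439.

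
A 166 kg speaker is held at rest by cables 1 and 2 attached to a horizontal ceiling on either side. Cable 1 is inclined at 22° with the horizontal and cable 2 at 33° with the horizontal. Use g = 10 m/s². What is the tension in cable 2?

Weight W = 166 × 10 = 1660 N acts straight down.
Horizontal: T_1 cos 22° = T_2 cos 33°  →  T_1 = 0.9045 T_2.
Vertical: T_1 sin 22° + T_2 sin 33° = 1660.
Substituting the horizontal relation into the vertical equation gives 0.8835 T_2 = 1660, so T_2 = 1879 N.

T_2 ≈ 1880 N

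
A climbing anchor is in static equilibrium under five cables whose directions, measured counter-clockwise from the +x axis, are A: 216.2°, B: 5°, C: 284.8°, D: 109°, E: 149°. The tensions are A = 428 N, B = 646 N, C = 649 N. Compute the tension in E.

T_E ≈ 265 N

Resolve: ΣF_x = 428 cos 216.2° + 646 cos 5° + 649 cos 284.8° + T_D cos 109° + T_E cos 149° = 0.
        ΣF_y = 428 sin 216.2° + 646 sin 5° + 649 sin 284.8° + T_D sin 109° + T_E sin 149° = 0.
The known terms sum to (463.9, -823.9) N, so -0.3256 T_D − 0.8572 T_E = -463.9 and 0.9455 T_D + 0.5150 T_E = 823.9.
Solving simultaneously: T_D = 727 N, T_E = 265.1 N.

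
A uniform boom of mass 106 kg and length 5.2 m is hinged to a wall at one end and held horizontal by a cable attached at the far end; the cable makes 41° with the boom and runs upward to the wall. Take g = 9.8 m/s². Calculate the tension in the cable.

Take torques about the hinge: T sin 41° · 5.2 = 106×9.8×2.6 = 2700.9 N·m.
So T = 2700.9 / (0.6561 × 5.2) = 791.7 N.

T ≈ 792 N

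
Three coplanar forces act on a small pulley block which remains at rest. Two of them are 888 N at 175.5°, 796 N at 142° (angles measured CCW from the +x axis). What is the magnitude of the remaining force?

Sum the known components: ΣF_x = -1513 N, ΣF_y = 559.7 N.
For equilibrium the remaining force must supply (−ΣF_x, −ΣF_y) = (1513, -559.7) N.
Magnitude = √((1513)² + (-559.7)²) = 1613 N; direction = atan2(-559.7, 1513) = 339.7°.

F ≈ 1610 N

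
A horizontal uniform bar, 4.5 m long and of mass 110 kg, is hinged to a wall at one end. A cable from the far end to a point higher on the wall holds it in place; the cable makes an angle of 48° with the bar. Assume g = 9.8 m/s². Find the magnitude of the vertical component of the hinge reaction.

Take torques about the hinge: T sin 48° · 4.5 = 110×9.8×2.25 = 2425.5 N·m.
So T = 2425.5 / (0.7431 × 4.5) = 725.3 N.
ΣF_y = 0: H_y = (110×9.8) − T sin 48° = 1078 − 539 = 539 N.

|H_y| ≈ 539 N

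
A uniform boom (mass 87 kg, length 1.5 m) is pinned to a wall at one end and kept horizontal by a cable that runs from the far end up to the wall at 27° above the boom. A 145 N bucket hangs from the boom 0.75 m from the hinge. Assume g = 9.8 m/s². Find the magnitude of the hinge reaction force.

|H| ≈ 1100 N

Take torques about the hinge: T sin 27° · 1.5 = 87×9.8×0.75 + 145×0.75 = 748.2 N·m.
So T = 748.2 / (0.4540 × 1.5) = 1098.7 N.
ΣF_x = 0: H_x = T cos 27° = 978.95 N.
ΣF_y = 0: H_y = (87×9.8 + 145) − T sin 27° = 997.6 − 498.8 = 498.8 N.
|H| = √(H_x² + H_y²) = √((978.95)² + (498.8)²) = 1098.7 N.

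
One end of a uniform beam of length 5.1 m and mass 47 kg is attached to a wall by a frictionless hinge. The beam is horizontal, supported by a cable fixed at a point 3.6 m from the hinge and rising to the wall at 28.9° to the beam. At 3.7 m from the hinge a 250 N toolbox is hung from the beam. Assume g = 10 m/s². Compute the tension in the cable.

T ≈ 1220 N

Take torques about the hinge: T sin 28.9° · 3.6 = 47×10×2.55 + 250×3.7 = 2123.5 N·m.
So T = 2123.5 / (0.4833 × 3.6) = 1220.5 N.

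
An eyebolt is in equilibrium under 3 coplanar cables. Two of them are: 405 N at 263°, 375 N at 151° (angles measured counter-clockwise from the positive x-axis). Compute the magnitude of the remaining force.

Sum the known components: ΣF_x = -377.3 N, ΣF_y = -220.2 N.
For equilibrium the remaining force must supply (−ΣF_x, −ΣF_y) = (377.3, 220.2) N.
Magnitude = √((377.3)² + (220.2)²) = 436.9 N; direction = atan2(220.2, 377.3) = 30.3°.

F ≈ 437 N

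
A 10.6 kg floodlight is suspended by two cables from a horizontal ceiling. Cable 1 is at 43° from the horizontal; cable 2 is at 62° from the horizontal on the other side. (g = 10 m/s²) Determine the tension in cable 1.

Weight W = 10.6 × 10 = 106 N acts straight down.
Horizontal: T_1 cos 43° = T_2 cos 62°  →  T_2 = 1.558 T_1.
Vertical: T_1 sin 43° + T_2 sin 62° = 106.
Substituting the horizontal relation into the vertical equation gives 2.057 T_1 = 106, so T_1 = 51.52 N.

T_1 ≈ 51.5 N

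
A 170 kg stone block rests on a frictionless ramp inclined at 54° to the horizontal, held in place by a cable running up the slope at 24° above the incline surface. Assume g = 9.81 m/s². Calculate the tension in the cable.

T ≈ 1480 N

Take axes along and perpendicular to the incline. Weight components: W sin 54° = 1349 N down-slope, W cos 54° = 980.2 N into the surface.
Along incline: T cos 24° = W sin 54° → T = 1477 N.
Perpendicular: N = W cos 54° − T sin 24° = 379.5 N.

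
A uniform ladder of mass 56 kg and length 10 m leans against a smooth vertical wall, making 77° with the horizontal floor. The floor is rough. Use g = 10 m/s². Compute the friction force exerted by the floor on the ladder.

f ≈ 64.6 N

Torques about the foot: N_wall · 10 sin 77° = 56×10×5 cos 77° → N_wall = 64.643 N.
ΣF_x = 0: f_floor = N_wall = 64.643 N.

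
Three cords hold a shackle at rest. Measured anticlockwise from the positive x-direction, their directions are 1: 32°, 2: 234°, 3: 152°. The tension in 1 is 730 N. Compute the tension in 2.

T_2 ≈ 638 N

Resolve: ΣF_x = 730 cos 32° + T_2 cos 234° + T_3 cos 152° = 0.
        ΣF_y = 730 sin 32° + T_2 sin 234° + T_3 sin 152° = 0.
The known terms sum to (619.1, 386.8) N, so -0.5878 T_2 − 0.8829 T_3 = -619.1 and -0.8090 T_2 + 0.4695 T_3 = -386.8.
Solving simultaneously: T_2 = 638.4 N, T_3 = 276.2 N.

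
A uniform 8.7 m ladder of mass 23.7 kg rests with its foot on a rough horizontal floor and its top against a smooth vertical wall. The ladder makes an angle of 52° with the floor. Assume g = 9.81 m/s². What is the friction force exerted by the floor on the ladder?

f ≈ 90.8 N

Torques about the foot: N_wall · 8.7 sin 52° = 23.7×9.81×4.35 cos 52° → N_wall = 90.823 N.
ΣF_x = 0: f_floor = N_wall = 90.823 N.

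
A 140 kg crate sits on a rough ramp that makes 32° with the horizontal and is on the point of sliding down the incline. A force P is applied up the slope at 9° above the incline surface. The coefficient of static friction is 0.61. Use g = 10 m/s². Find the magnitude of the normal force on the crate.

N ≈ 1180 N

On the verge of sliding down the incline, friction equals μN and acts up the slope.
Perpendicular: N + P sin 9° = W cos 32° = 1187 N.
Along incline: P cos 9° + μN = W sin 32° with W sin 32° = 741.9 N.
Solving the pair for P and N: P = 19.79 N, N = 1184 N (and f = μN = 722.3 N).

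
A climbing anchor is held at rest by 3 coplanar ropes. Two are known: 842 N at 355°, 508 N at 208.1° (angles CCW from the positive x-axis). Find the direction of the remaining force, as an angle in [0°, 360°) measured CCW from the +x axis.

Sum the known components: ΣF_x = 390.7 N, ΣF_y = -312.7 N.
For equilibrium the remaining force must supply (−ΣF_x, −ΣF_y) = (-390.7, 312.7) N.
Magnitude = √((-390.7)² + (312.7)²) = 500.4 N; direction = atan2(312.7, -390.7) = 141.3°.

θ ≈ 141°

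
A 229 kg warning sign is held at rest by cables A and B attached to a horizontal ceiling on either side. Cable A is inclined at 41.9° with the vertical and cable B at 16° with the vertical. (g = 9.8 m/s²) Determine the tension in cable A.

Angles from the horizontal: cable A is 90° − 41.9° = 48.1°, cable B is 90° − 16° = 74°.
Weight W = 229 × 9.8 = 2244 N acts straight down.
Horizontal: T_A cos 48.1° = T_B cos 74°  →  T_B = 2.423 T_A.
Vertical: T_A sin 48.1° + T_B sin 74° = 2244.
Substituting the horizontal relation into the vertical equation gives 3.073 T_A = 2244, so T_A = 730.2 N.

T_A ≈ 730 N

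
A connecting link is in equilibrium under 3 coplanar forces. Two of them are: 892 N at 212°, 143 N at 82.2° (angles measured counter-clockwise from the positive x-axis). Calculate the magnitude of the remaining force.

F ≈ 808 N

Sum the known components: ΣF_x = -737.1 N, ΣF_y = -331 N.
For equilibrium the remaining force must supply (−ΣF_x, −ΣF_y) = (737.1, 331) N.
Magnitude = √((737.1)² + (331)²) = 808 N; direction = atan2(331, 737.1) = 24.2°.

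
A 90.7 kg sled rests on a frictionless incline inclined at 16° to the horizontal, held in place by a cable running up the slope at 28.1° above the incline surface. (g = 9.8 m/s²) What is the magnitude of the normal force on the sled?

Take axes along and perpendicular to the incline. Weight components: W sin 16° = 245 N down-slope, W cos 16° = 854.4 N into the surface.
Along incline: T cos 28.1° = W sin 16° → T = 277.7 N.
Perpendicular: N = W cos 16° − T sin 28.1° = 723.6 N.

N ≈ 724 N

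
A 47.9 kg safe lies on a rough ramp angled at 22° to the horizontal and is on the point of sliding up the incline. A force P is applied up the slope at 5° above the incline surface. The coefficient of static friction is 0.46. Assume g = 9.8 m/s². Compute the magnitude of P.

On the verge of sliding up the incline, friction equals μN and acts down the slope.
Perpendicular: N + P sin 5° = W cos 22° = 435.2 N.
Along incline: P cos 5° = W sin 22° + μN  with W sin 22° = 175.8 N.
Solving the pair for P and N: P = 362.9 N, N = 403.6 N (and f = μN = 185.7 N).

P ≈ 363 N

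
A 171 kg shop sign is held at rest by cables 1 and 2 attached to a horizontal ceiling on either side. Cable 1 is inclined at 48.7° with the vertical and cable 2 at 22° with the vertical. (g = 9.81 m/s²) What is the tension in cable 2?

Angles from the horizontal: cable 1 is 90° − 48.7° = 41.3°, cable 2 is 90° − 22° = 68°.
Weight W = 171 × 9.81 = 1678 N acts straight down.
Horizontal: T_1 cos 41.3° = T_2 cos 68°  →  T_1 = 0.4986 T_2.
Vertical: T_1 sin 41.3° + T_2 sin 68° = 1678.
Substituting the horizontal relation into the vertical equation gives 1.256 T_2 = 1678, so T_2 = 1335 N.

T_2 ≈ 1340 N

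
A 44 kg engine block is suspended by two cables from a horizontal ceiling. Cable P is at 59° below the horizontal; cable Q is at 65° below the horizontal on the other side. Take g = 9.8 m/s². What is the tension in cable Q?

T_Q ≈ 268 N

Weight W = 44 × 9.8 = 431.2 N acts straight down.
Horizontal: T_P cos 59° = T_Q cos 65°  →  T_P = 0.8206 T_Q.
Vertical: T_P sin 59° + T_Q sin 65° = 431.2.
Substituting the horizontal relation into the vertical equation gives 1.61 T_Q = 431.2, so T_Q = 267.9 N.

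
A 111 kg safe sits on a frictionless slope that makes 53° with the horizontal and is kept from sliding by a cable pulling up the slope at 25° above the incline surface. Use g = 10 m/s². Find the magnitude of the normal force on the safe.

Take axes along and perpendicular to the incline. Weight components: W sin 53° = 886.5 N down-slope, W cos 53° = 668 N into the surface.
Along incline: T cos 25° = W sin 53° → T = 978.1 N.
Perpendicular: N = W cos 53° − T sin 25° = 254.6 N.

N ≈ 255 N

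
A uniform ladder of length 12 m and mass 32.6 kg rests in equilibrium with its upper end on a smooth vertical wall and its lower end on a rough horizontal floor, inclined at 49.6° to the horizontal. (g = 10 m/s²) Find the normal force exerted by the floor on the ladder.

N_floor ≈ 326 N

ΣF_y = 0: N_floor = 32.6×10 = 326 N.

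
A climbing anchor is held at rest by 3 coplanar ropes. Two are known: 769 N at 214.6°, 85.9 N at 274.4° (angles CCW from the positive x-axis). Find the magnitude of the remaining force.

Sum the known components: ΣF_x = -626.4 N, ΣF_y = -522.3 N.
For equilibrium the remaining force must supply (−ΣF_x, −ΣF_y) = (626.4, 522.3) N.
Magnitude = √((626.4)² + (522.3)²) = 815.6 N; direction = atan2(522.3, 626.4) = 39.8°.

F ≈ 816 N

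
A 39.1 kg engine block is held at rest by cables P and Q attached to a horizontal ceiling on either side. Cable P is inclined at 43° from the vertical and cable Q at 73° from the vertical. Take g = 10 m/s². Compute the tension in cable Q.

T_Q ≈ 297 N

Angles from the horizontal: cable P is 90° − 43° = 47°, cable Q is 90° − 73° = 17°.
Weight W = 39.1 × 10 = 391 N acts straight down.
Horizontal: T_P cos 47° = T_Q cos 17°  →  T_P = 1.402 T_Q.
Vertical: T_P sin 47° + T_Q sin 17° = 391.
Substituting the horizontal relation into the vertical equation gives 1.318 T_Q = 391, so T_Q = 296.7 N.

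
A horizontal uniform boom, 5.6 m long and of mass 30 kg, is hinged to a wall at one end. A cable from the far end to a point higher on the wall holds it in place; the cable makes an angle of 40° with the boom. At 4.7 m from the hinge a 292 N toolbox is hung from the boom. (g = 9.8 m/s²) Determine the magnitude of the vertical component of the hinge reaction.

|H_y| ≈ 194 N

Take torques about the hinge: T sin 40° · 5.6 = 30×9.8×2.8 + 292×4.7 = 2195.6 N·m.
So T = 2195.6 / (0.6428 × 5.6) = 609.95 N.
ΣF_y = 0: H_y = (30×9.8 + 292) − T sin 40° = 586 − 392.07 = 193.93 N.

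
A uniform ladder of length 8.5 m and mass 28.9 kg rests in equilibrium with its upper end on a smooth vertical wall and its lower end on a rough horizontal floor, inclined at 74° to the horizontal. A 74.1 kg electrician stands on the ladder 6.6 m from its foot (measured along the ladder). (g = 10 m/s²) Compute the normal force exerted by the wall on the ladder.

Torques about the foot: N_wall · 8.5 sin 74° = 28.9×10×4.25 cos 74° + 74.1×10×6.6 cos 74° → N_wall = 206.42 N.

N_wall ≈ 206 N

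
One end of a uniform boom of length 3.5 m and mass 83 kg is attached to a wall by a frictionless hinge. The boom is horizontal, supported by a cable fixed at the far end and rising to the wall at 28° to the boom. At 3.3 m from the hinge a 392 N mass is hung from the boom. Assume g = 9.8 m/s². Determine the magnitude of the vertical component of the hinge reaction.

|H_y| ≈ 429 N

Take torques about the hinge: T sin 28° · 3.5 = 83×9.8×1.75 + 392×3.3 = 2717.1 N·m.
So T = 2717.1 / (0.4695 × 3.5) = 1653.6 N.
ΣF_y = 0: H_y = (83×9.8 + 392) − T sin 28° = 1205.4 − 776.3 = 429.1 N.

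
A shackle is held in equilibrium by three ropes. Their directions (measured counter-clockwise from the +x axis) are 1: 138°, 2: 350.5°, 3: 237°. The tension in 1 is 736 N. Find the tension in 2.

Resolve: ΣF_x = 736 cos 138° + T_2 cos 350.5° + T_3 cos 237° = 0.
        ΣF_y = 736 sin 138° + T_2 sin 350.5° + T_3 sin 237° = 0.
The known terms sum to (-547, 492.5) N, so 0.9863 T_2 − 0.5446 T_3 = 547 and -0.1650 T_2 − 0.8387 T_3 = -492.5.
Solving simultaneously: T_2 = 792.7 N, T_3 = 431.2 N.

T_2 ≈ 793 N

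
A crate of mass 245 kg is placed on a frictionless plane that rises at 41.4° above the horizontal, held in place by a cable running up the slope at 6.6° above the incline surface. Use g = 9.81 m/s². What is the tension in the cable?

Take axes along and perpendicular to the incline. Weight components: W sin 41.4° = 1589 N down-slope, W cos 41.4° = 1803 N into the surface.
Along incline: T cos 6.6° = W sin 41.4° → T = 1600 N.
Perpendicular: N = W cos 41.4° − T sin 6.6° = 1619 N.

T ≈ 1600 N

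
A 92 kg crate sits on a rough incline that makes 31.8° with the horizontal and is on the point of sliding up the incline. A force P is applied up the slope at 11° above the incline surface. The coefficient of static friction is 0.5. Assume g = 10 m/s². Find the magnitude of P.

P ≈ 813 N

On the verge of sliding up the incline, friction equals μN and acts down the slope.
Perpendicular: N + P sin 11° = W cos 31.8° = 781.9 N.
Along incline: P cos 11° = W sin 31.8° + μN  with W sin 31.8° = 484.8 N.
Solving the pair for P and N: P = 813.1 N, N = 626.8 N (and f = μN = 313.4 N).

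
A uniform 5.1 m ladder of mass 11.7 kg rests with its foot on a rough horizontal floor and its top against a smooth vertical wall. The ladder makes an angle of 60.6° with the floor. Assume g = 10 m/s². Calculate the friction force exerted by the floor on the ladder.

Torques about the foot: N_wall · 5.1 sin 60.6° = 11.7×10×2.55 cos 60.6° → N_wall = 32.963 N.
ΣF_x = 0: f_floor = N_wall = 32.963 N.

f ≈ 33 N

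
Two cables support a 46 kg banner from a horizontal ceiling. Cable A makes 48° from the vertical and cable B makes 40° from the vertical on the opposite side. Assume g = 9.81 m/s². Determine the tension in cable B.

Angles from the horizontal: cable A is 90° − 48° = 42°, cable B is 90° − 40° = 50°.
Weight W = 46 × 9.81 = 451.3 N acts straight down.
Horizontal: T_A cos 42° = T_B cos 50°  →  T_A = 0.865 T_B.
Vertical: T_A sin 42° + T_B sin 50° = 451.3.
Substituting the horizontal relation into the vertical equation gives 1.345 T_B = 451.3, so T_B = 335.6 N.

T_B ≈ 336 N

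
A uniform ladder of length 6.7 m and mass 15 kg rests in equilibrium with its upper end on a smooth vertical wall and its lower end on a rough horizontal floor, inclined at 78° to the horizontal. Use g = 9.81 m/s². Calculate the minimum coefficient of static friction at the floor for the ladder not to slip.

ΣF_y = 0: N_floor = 15×9.81 = 147.15 N.
Torques about the foot: N_wall · 6.7 sin 78° = 15×9.81×3.35 cos 78° → N_wall = 15.639 N.
ΣF_x = 0: f_floor = N_wall = 15.639 N.
μ_min = f_floor / N_floor = 15.639 / 147.15 = 0.1063.

μ_min ≈ 0.106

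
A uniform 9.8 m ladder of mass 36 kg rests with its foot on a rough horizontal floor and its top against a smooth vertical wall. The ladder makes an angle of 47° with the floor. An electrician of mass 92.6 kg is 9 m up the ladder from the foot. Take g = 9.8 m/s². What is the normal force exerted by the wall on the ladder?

Torques about the foot: N_wall · 9.8 sin 47° = 36×9.8×4.9 cos 47° + 92.6×9.8×9 cos 47° → N_wall = 941.65 N.

N_wall ≈ 942 N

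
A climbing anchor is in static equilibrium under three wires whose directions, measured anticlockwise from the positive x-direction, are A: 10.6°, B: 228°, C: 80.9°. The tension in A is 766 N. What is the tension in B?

Resolve: ΣF_x = 766 cos 10.6° + T_B cos 228° + T_C cos 80.9° = 0.
        ΣF_y = 766 sin 10.6° + T_B sin 228° + T_C sin 80.9° = 0.
The known terms sum to (752.9, 140.9) N, so -0.6691 T_B + 0.1582 T_C = -752.9 and -0.7431 T_B + 0.9874 T_C = -140.9.
Solving simultaneously: T_B = 1328 N, T_C = 856.5 N.

T_B ≈ 1330 N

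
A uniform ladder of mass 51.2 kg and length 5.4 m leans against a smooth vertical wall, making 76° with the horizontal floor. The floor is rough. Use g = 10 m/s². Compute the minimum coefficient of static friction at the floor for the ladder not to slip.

μ_min ≈ 0.125

ΣF_y = 0: N_floor = 51.2×10 = 512 N.
Torques about the foot: N_wall · 5.4 sin 76° = 51.2×10×2.7 cos 76° → N_wall = 63.828 N.
ΣF_x = 0: f_floor = N_wall = 63.828 N.
μ_min = f_floor / N_floor = 63.828 / 512 = 0.1247.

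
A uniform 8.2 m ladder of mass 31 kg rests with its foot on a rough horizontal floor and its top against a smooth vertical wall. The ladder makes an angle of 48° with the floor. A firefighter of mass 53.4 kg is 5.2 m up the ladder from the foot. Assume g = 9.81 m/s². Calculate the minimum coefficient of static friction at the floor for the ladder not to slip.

μ_min ≈ 0.527

ΣF_y = 0: N_floor = 31×9.81 + 53.4×9.81 = 827.96 N.
Torques about the foot: N_wall · 8.2 sin 48° = 31×9.81×4.1 cos 48° + 53.4×9.81×5.2 cos 48° → N_wall = 436.03 N.
ΣF_x = 0: f_floor = N_wall = 436.03 N.
μ_min = f_floor / N_floor = 436.03 / 827.96 = 0.5266.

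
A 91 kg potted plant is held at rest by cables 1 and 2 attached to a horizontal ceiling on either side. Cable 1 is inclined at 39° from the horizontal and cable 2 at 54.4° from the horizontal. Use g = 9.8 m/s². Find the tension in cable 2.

T_2 ≈ 694 N

Weight W = 91 × 9.8 = 891.8 N acts straight down.
Horizontal: T_1 cos 39° = T_2 cos 54.4°  →  T_1 = 0.7491 T_2.
Vertical: T_1 sin 39° + T_2 sin 54.4° = 891.8.
Substituting the horizontal relation into the vertical equation gives 1.284 T_2 = 891.8, so T_2 = 694.3 N.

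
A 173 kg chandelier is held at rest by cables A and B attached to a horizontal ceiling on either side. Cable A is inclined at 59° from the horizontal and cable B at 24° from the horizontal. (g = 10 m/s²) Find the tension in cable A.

Weight W = 173 × 10 = 1730 N acts straight down.
Horizontal: T_A cos 59° = T_B cos 24°  →  T_B = 0.5638 T_A.
Vertical: T_A sin 59° + T_B sin 24° = 1730.
Substituting the horizontal relation into the vertical equation gives 1.086 T_A = 1730, so T_A = 1592 N.

T_A ≈ 1590 N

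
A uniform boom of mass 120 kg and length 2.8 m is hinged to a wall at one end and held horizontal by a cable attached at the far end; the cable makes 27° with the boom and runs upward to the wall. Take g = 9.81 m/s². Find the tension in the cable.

Take torques about the hinge: T sin 27° · 2.8 = 120×9.81×1.4 = 1648.1 N·m.
So T = 1648.1 / (0.4540 × 2.8) = 1296.5 N.

T ≈ 1300 N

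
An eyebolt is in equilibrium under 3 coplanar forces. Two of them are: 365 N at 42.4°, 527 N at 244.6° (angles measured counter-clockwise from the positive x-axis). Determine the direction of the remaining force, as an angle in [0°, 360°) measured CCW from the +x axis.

Sum the known components: ΣF_x = 43.49 N, ΣF_y = -229.9 N.
For equilibrium the remaining force must supply (−ΣF_x, −ΣF_y) = (-43.49, 229.9) N.
Magnitude = √((-43.49)² + (229.9)²) = 234 N; direction = atan2(229.9, -43.49) = 100.7°.

θ ≈ 101°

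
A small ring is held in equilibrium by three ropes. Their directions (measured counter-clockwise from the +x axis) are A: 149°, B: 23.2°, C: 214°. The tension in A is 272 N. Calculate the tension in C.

Resolve: ΣF_x = 272 cos 149° + T_B cos 23.2° + T_C cos 214° = 0.
        ΣF_y = 272 sin 149° + T_B sin 23.2° + T_C sin 214° = 0.
The known terms sum to (-233.1, 140.1) N, so 0.9191 T_B − 0.8290 T_C = 233.1 and 0.3939 T_B − 0.5592 T_C = -140.1.
Solving simultaneously: T_B = 1316 N, T_C = 1177 N.

T_C ≈ 1180 N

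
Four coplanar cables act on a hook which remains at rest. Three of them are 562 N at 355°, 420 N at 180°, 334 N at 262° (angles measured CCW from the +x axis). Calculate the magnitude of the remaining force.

F ≈ 391 N

Sum the known components: ΣF_x = 93.38 N, ΣF_y = -379.7 N.
For equilibrium the remaining force must supply (−ΣF_x, −ΣF_y) = (-93.38, 379.7) N.
Magnitude = √((-93.38)² + (379.7)²) = 391 N; direction = atan2(379.7, -93.38) = 103.8°.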